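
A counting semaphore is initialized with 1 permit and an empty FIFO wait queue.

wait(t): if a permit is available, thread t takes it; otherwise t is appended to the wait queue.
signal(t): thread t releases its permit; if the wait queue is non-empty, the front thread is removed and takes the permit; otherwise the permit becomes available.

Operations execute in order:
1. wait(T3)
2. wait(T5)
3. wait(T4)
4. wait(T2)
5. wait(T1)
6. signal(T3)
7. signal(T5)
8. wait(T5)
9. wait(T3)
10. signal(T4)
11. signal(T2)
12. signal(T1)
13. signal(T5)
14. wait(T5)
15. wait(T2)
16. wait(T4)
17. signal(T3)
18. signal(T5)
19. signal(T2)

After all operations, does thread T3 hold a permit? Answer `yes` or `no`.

Step 1: wait(T3) -> count=0 queue=[] holders={T3}
Step 2: wait(T5) -> count=0 queue=[T5] holders={T3}
Step 3: wait(T4) -> count=0 queue=[T5,T4] holders={T3}
Step 4: wait(T2) -> count=0 queue=[T5,T4,T2] holders={T3}
Step 5: wait(T1) -> count=0 queue=[T5,T4,T2,T1] holders={T3}
Step 6: signal(T3) -> count=0 queue=[T4,T2,T1] holders={T5}
Step 7: signal(T5) -> count=0 queue=[T2,T1] holders={T4}
Step 8: wait(T5) -> count=0 queue=[T2,T1,T5] holders={T4}
Step 9: wait(T3) -> count=0 queue=[T2,T1,T5,T3] holders={T4}
Step 10: signal(T4) -> count=0 queue=[T1,T5,T3] holders={T2}
Step 11: signal(T2) -> count=0 queue=[T5,T3] holders={T1}
Step 12: signal(T1) -> count=0 queue=[T3] holders={T5}
Step 13: signal(T5) -> count=0 queue=[] holders={T3}
Step 14: wait(T5) -> count=0 queue=[T5] holders={T3}
Step 15: wait(T2) -> count=0 queue=[T5,T2] holders={T3}
Step 16: wait(T4) -> count=0 queue=[T5,T2,T4] holders={T3}
Step 17: signal(T3) -> count=0 queue=[T2,T4] holders={T5}
Step 18: signal(T5) -> count=0 queue=[T4] holders={T2}
Step 19: signal(T2) -> count=0 queue=[] holders={T4}
Final holders: {T4} -> T3 not in holders

Answer: no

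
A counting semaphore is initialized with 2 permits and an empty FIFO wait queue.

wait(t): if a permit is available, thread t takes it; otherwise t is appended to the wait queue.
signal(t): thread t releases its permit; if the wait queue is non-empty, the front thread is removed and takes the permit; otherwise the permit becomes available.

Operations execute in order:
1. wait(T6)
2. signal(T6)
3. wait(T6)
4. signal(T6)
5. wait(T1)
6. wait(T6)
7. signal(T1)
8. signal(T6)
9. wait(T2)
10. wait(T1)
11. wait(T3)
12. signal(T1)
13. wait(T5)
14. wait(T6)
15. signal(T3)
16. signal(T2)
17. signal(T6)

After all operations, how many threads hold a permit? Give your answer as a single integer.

Step 1: wait(T6) -> count=1 queue=[] holders={T6}
Step 2: signal(T6) -> count=2 queue=[] holders={none}
Step 3: wait(T6) -> count=1 queue=[] holders={T6}
Step 4: signal(T6) -> count=2 queue=[] holders={none}
Step 5: wait(T1) -> count=1 queue=[] holders={T1}
Step 6: wait(T6) -> count=0 queue=[] holders={T1,T6}
Step 7: signal(T1) -> count=1 queue=[] holders={T6}
Step 8: signal(T6) -> count=2 queue=[] holders={none}
Step 9: wait(T2) -> count=1 queue=[] holders={T2}
Step 10: wait(T1) -> count=0 queue=[] holders={T1,T2}
Step 11: wait(T3) -> count=0 queue=[T3] holders={T1,T2}
Step 12: signal(T1) -> count=0 queue=[] holders={T2,T3}
Step 13: wait(T5) -> count=0 queue=[T5] holders={T2,T3}
Step 14: wait(T6) -> count=0 queue=[T5,T6] holders={T2,T3}
Step 15: signal(T3) -> count=0 queue=[T6] holders={T2,T5}
Step 16: signal(T2) -> count=0 queue=[] holders={T5,T6}
Step 17: signal(T6) -> count=1 queue=[] holders={T5}
Final holders: {T5} -> 1 thread(s)

Answer: 1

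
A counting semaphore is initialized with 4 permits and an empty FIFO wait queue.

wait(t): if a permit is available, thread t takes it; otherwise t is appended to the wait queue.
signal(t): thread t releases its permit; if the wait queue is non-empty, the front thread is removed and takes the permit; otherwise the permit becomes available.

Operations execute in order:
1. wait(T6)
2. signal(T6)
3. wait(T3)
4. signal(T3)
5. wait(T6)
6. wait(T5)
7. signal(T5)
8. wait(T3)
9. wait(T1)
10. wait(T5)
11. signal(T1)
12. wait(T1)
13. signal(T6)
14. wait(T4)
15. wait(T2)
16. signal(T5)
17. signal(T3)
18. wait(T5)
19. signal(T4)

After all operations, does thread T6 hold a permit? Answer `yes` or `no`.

Answer: no

Derivation:
Step 1: wait(T6) -> count=3 queue=[] holders={T6}
Step 2: signal(T6) -> count=4 queue=[] holders={none}
Step 3: wait(T3) -> count=3 queue=[] holders={T3}
Step 4: signal(T3) -> count=4 queue=[] holders={none}
Step 5: wait(T6) -> count=3 queue=[] holders={T6}
Step 6: wait(T5) -> count=2 queue=[] holders={T5,T6}
Step 7: signal(T5) -> count=3 queue=[] holders={T6}
Step 8: wait(T3) -> count=2 queue=[] holders={T3,T6}
Step 9: wait(T1) -> count=1 queue=[] holders={T1,T3,T6}
Step 10: wait(T5) -> count=0 queue=[] holders={T1,T3,T5,T6}
Step 11: signal(T1) -> count=1 queue=[] holders={T3,T5,T6}
Step 12: wait(T1) -> count=0 queue=[] holders={T1,T3,T5,T6}
Step 13: signal(T6) -> count=1 queue=[] holders={T1,T3,T5}
Step 14: wait(T4) -> count=0 queue=[] holders={T1,T3,T4,T5}
Step 15: wait(T2) -> count=0 queue=[T2] holders={T1,T3,T4,T5}
Step 16: signal(T5) -> count=0 queue=[] holders={T1,T2,T3,T4}
Step 17: signal(T3) -> count=1 queue=[] holders={T1,T2,T4}
Step 18: wait(T5) -> count=0 queue=[] holders={T1,T2,T4,T5}
Step 19: signal(T4) -> count=1 queue=[] holders={T1,T2,T5}
Final holders: {T1,T2,T5} -> T6 not in holders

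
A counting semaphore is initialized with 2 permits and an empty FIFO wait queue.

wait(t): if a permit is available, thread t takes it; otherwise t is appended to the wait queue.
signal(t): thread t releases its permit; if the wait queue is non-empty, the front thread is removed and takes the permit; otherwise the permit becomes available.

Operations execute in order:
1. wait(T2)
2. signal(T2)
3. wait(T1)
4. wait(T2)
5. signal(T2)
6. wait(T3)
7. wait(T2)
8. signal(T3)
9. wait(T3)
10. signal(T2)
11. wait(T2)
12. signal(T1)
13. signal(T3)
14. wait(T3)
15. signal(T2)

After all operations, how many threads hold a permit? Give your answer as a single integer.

Answer: 1

Derivation:
Step 1: wait(T2) -> count=1 queue=[] holders={T2}
Step 2: signal(T2) -> count=2 queue=[] holders={none}
Step 3: wait(T1) -> count=1 queue=[] holders={T1}
Step 4: wait(T2) -> count=0 queue=[] holders={T1,T2}
Step 5: signal(T2) -> count=1 queue=[] holders={T1}
Step 6: wait(T3) -> count=0 queue=[] holders={T1,T3}
Step 7: wait(T2) -> count=0 queue=[T2] holders={T1,T3}
Step 8: signal(T3) -> count=0 queue=[] holders={T1,T2}
Step 9: wait(T3) -> count=0 queue=[T3] holders={T1,T2}
Step 10: signal(T2) -> count=0 queue=[] holders={T1,T3}
Step 11: wait(T2) -> count=0 queue=[T2] holders={T1,T3}
Step 12: signal(T1) -> count=0 queue=[] holders={T2,T3}
Step 13: signal(T3) -> count=1 queue=[] holders={T2}
Step 14: wait(T3) -> count=0 queue=[] holders={T2,T3}
Step 15: signal(T2) -> count=1 queue=[] holders={T3}
Final holders: {T3} -> 1 thread(s)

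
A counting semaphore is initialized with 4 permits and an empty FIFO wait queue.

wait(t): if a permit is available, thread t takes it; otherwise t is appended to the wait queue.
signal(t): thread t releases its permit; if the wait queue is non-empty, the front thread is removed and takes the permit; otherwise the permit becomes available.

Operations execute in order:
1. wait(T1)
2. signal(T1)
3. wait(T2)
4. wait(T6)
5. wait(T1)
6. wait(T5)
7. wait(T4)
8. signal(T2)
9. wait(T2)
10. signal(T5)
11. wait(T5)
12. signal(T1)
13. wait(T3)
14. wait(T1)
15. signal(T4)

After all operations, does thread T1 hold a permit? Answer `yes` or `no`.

Step 1: wait(T1) -> count=3 queue=[] holders={T1}
Step 2: signal(T1) -> count=4 queue=[] holders={none}
Step 3: wait(T2) -> count=3 queue=[] holders={T2}
Step 4: wait(T6) -> count=2 queue=[] holders={T2,T6}
Step 5: wait(T1) -> count=1 queue=[] holders={T1,T2,T6}
Step 6: wait(T5) -> count=0 queue=[] holders={T1,T2,T5,T6}
Step 7: wait(T4) -> count=0 queue=[T4] holders={T1,T2,T5,T6}
Step 8: signal(T2) -> count=0 queue=[] holders={T1,T4,T5,T6}
Step 9: wait(T2) -> count=0 queue=[T2] holders={T1,T4,T5,T6}
Step 10: signal(T5) -> count=0 queue=[] holders={T1,T2,T4,T6}
Step 11: wait(T5) -> count=0 queue=[T5] holders={T1,T2,T4,T6}
Step 12: signal(T1) -> count=0 queue=[] holders={T2,T4,T5,T6}
Step 13: wait(T3) -> count=0 queue=[T3] holders={T2,T4,T5,T6}
Step 14: wait(T1) -> count=0 queue=[T3,T1] holders={T2,T4,T5,T6}
Step 15: signal(T4) -> count=0 queue=[T1] holders={T2,T3,T5,T6}
Final holders: {T2,T3,T5,T6} -> T1 not in holders

Answer: no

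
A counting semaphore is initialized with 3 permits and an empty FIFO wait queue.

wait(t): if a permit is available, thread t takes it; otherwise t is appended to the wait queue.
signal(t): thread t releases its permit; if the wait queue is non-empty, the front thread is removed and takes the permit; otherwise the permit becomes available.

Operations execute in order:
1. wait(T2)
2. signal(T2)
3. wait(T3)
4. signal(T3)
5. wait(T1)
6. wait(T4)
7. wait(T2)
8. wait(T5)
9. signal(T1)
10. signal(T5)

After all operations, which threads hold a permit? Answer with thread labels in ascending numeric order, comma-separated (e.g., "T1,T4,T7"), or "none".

Step 1: wait(T2) -> count=2 queue=[] holders={T2}
Step 2: signal(T2) -> count=3 queue=[] holders={none}
Step 3: wait(T3) -> count=2 queue=[] holders={T3}
Step 4: signal(T3) -> count=3 queue=[] holders={none}
Step 5: wait(T1) -> count=2 queue=[] holders={T1}
Step 6: wait(T4) -> count=1 queue=[] holders={T1,T4}
Step 7: wait(T2) -> count=0 queue=[] holders={T1,T2,T4}
Step 8: wait(T5) -> count=0 queue=[T5] holders={T1,T2,T4}
Step 9: signal(T1) -> count=0 queue=[] holders={T2,T4,T5}
Step 10: signal(T5) -> count=1 queue=[] holders={T2,T4}
Final holders: T2,T4

Answer: T2,T4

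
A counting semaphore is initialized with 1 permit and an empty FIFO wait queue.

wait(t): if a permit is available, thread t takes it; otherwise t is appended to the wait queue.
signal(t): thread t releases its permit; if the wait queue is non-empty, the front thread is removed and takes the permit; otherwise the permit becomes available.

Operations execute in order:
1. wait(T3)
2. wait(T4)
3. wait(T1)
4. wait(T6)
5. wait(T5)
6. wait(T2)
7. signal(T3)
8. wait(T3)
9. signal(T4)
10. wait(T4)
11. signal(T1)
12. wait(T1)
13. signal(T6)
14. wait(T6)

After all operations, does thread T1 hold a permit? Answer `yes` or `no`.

Step 1: wait(T3) -> count=0 queue=[] holders={T3}
Step 2: wait(T4) -> count=0 queue=[T4] holders={T3}
Step 3: wait(T1) -> count=0 queue=[T4,T1] holders={T3}
Step 4: wait(T6) -> count=0 queue=[T4,T1,T6] holders={T3}
Step 5: wait(T5) -> count=0 queue=[T4,T1,T6,T5] holders={T3}
Step 6: wait(T2) -> count=0 queue=[T4,T1,T6,T5,T2] holders={T3}
Step 7: signal(T3) -> count=0 queue=[T1,T6,T5,T2] holders={T4}
Step 8: wait(T3) -> count=0 queue=[T1,T6,T5,T2,T3] holders={T4}
Step 9: signal(T4) -> count=0 queue=[T6,T5,T2,T3] holders={T1}
Step 10: wait(T4) -> count=0 queue=[T6,T5,T2,T3,T4] holders={T1}
Step 11: signal(T1) -> count=0 queue=[T5,T2,T3,T4] holders={T6}
Step 12: wait(T1) -> count=0 queue=[T5,T2,T3,T4,T1] holders={T6}
Step 13: signal(T6) -> count=0 queue=[T2,T3,T4,T1] holders={T5}
Step 14: wait(T6) -> count=0 queue=[T2,T3,T4,T1,T6] holders={T5}
Final holders: {T5} -> T1 not in holders

Answer: no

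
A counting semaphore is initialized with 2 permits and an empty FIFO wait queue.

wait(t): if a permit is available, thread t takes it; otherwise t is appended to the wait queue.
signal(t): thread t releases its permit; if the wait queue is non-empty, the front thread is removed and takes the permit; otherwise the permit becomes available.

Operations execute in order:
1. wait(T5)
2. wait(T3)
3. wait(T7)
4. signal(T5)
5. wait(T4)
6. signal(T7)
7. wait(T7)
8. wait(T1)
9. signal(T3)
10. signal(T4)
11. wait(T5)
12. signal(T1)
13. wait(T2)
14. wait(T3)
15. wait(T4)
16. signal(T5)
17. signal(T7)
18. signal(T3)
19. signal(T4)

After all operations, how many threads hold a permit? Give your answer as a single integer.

Answer: 1

Derivation:
Step 1: wait(T5) -> count=1 queue=[] holders={T5}
Step 2: wait(T3) -> count=0 queue=[] holders={T3,T5}
Step 3: wait(T7) -> count=0 queue=[T7] holders={T3,T5}
Step 4: signal(T5) -> count=0 queue=[] holders={T3,T7}
Step 5: wait(T4) -> count=0 queue=[T4] holders={T3,T7}
Step 6: signal(T7) -> count=0 queue=[] holders={T3,T4}
Step 7: wait(T7) -> count=0 queue=[T7] holders={T3,T4}
Step 8: wait(T1) -> count=0 queue=[T7,T1] holders={T3,T4}
Step 9: signal(T3) -> count=0 queue=[T1] holders={T4,T7}
Step 10: signal(T4) -> count=0 queue=[] holders={T1,T7}
Step 11: wait(T5) -> count=0 queue=[T5] holders={T1,T7}
Step 12: signal(T1) -> count=0 queue=[] holders={T5,T7}
Step 13: wait(T2) -> count=0 queue=[T2] holders={T5,T7}
Step 14: wait(T3) -> count=0 queue=[T2,T3] holders={T5,T7}
Step 15: wait(T4) -> count=0 queue=[T2,T3,T4] holders={T5,T7}
Step 16: signal(T5) -> count=0 queue=[T3,T4] holders={T2,T7}
Step 17: signal(T7) -> count=0 queue=[T4] holders={T2,T3}
Step 18: signal(T3) -> count=0 queue=[] holders={T2,T4}
Step 19: signal(T4) -> count=1 queue=[] holders={T2}
Final holders: {T2} -> 1 thread(s)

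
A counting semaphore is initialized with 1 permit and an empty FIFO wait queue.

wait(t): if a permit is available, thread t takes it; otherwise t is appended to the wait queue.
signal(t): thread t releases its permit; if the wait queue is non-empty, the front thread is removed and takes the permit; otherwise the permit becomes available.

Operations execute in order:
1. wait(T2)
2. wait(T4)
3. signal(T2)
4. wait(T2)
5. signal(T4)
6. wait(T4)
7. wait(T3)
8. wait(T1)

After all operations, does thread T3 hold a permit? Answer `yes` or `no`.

Answer: no

Derivation:
Step 1: wait(T2) -> count=0 queue=[] holders={T2}
Step 2: wait(T4) -> count=0 queue=[T4] holders={T2}
Step 3: signal(T2) -> count=0 queue=[] holders={T4}
Step 4: wait(T2) -> count=0 queue=[T2] holders={T4}
Step 5: signal(T4) -> count=0 queue=[] holders={T2}
Step 6: wait(T4) -> count=0 queue=[T4] holders={T2}
Step 7: wait(T3) -> count=0 queue=[T4,T3] holders={T2}
Step 8: wait(T1) -> count=0 queue=[T4,T3,T1] holders={T2}
Final holders: {T2} -> T3 not in holders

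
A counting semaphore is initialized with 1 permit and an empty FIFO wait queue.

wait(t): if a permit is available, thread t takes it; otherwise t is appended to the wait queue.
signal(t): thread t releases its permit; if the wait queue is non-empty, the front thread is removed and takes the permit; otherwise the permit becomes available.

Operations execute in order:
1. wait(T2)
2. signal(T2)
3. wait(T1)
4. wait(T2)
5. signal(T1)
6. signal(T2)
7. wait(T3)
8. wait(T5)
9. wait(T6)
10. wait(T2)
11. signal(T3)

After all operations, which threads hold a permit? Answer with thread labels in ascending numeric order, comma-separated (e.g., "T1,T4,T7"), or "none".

Answer: T5

Derivation:
Step 1: wait(T2) -> count=0 queue=[] holders={T2}
Step 2: signal(T2) -> count=1 queue=[] holders={none}
Step 3: wait(T1) -> count=0 queue=[] holders={T1}
Step 4: wait(T2) -> count=0 queue=[T2] holders={T1}
Step 5: signal(T1) -> count=0 queue=[] holders={T2}
Step 6: signal(T2) -> count=1 queue=[] holders={none}
Step 7: wait(T3) -> count=0 queue=[] holders={T3}
Step 8: wait(T5) -> count=0 queue=[T5] holders={T3}
Step 9: wait(T6) -> count=0 queue=[T5,T6] holders={T3}
Step 10: wait(T2) -> count=0 queue=[T5,T6,T2] holders={T3}
Step 11: signal(T3) -> count=0 queue=[T6,T2] holders={T5}
Final holders: T5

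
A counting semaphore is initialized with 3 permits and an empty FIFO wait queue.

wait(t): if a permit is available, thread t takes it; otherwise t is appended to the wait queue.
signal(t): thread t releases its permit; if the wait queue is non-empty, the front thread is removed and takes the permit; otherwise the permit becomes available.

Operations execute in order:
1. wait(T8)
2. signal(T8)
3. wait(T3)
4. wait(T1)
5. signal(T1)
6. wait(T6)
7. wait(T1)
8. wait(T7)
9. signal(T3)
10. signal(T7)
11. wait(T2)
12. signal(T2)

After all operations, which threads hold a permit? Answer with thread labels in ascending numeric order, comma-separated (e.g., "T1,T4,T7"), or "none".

Answer: T1,T6

Derivation:
Step 1: wait(T8) -> count=2 queue=[] holders={T8}
Step 2: signal(T8) -> count=3 queue=[] holders={none}
Step 3: wait(T3) -> count=2 queue=[] holders={T3}
Step 4: wait(T1) -> count=1 queue=[] holders={T1,T3}
Step 5: signal(T1) -> count=2 queue=[] holders={T3}
Step 6: wait(T6) -> count=1 queue=[] holders={T3,T6}
Step 7: wait(T1) -> count=0 queue=[] holders={T1,T3,T6}
Step 8: wait(T7) -> count=0 queue=[T7] holders={T1,T3,T6}
Step 9: signal(T3) -> count=0 queue=[] holders={T1,T6,T7}
Step 10: signal(T7) -> count=1 queue=[] holders={T1,T6}
Step 11: wait(T2) -> count=0 queue=[] holders={T1,T2,T6}
Step 12: signal(T2) -> count=1 queue=[] holders={T1,T6}
Final holders: T1,T6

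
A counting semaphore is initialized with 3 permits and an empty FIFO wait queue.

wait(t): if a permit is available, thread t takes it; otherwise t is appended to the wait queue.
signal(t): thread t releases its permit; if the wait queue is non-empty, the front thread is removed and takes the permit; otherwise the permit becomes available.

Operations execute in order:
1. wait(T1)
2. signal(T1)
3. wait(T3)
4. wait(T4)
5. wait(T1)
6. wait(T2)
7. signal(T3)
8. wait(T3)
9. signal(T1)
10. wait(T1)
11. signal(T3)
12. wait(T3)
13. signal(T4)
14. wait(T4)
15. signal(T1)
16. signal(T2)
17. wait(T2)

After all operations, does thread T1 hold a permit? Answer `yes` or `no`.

Step 1: wait(T1) -> count=2 queue=[] holders={T1}
Step 2: signal(T1) -> count=3 queue=[] holders={none}
Step 3: wait(T3) -> count=2 queue=[] holders={T3}
Step 4: wait(T4) -> count=1 queue=[] holders={T3,T4}
Step 5: wait(T1) -> count=0 queue=[] holders={T1,T3,T4}
Step 6: wait(T2) -> count=0 queue=[T2] holders={T1,T3,T4}
Step 7: signal(T3) -> count=0 queue=[] holders={T1,T2,T4}
Step 8: wait(T3) -> count=0 queue=[T3] holders={T1,T2,T4}
Step 9: signal(T1) -> count=0 queue=[] holders={T2,T3,T4}
Step 10: wait(T1) -> count=0 queue=[T1] holders={T2,T3,T4}
Step 11: signal(T3) -> count=0 queue=[] holders={T1,T2,T4}
Step 12: wait(T3) -> count=0 queue=[T3] holders={T1,T2,T4}
Step 13: signal(T4) -> count=0 queue=[] holders={T1,T2,T3}
Step 14: wait(T4) -> count=0 queue=[T4] holders={T1,T2,T3}
Step 15: signal(T1) -> count=0 queue=[] holders={T2,T3,T4}
Step 16: signal(T2) -> count=1 queue=[] holders={T3,T4}
Step 17: wait(T2) -> count=0 queue=[] holders={T2,T3,T4}
Final holders: {T2,T3,T4} -> T1 not in holders

Answer: no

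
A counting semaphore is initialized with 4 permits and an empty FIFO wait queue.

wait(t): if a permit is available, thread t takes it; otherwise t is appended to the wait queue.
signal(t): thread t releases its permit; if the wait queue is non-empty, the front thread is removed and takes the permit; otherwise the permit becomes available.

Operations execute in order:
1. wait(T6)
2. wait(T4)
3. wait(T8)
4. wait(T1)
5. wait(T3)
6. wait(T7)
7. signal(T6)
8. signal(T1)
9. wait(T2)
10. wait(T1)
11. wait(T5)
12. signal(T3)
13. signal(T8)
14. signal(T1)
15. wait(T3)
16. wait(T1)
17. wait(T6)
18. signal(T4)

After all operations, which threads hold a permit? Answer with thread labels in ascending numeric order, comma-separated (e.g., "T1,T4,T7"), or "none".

Answer: T2,T3,T5,T7

Derivation:
Step 1: wait(T6) -> count=3 queue=[] holders={T6}
Step 2: wait(T4) -> count=2 queue=[] holders={T4,T6}
Step 3: wait(T8) -> count=1 queue=[] holders={T4,T6,T8}
Step 4: wait(T1) -> count=0 queue=[] holders={T1,T4,T6,T8}
Step 5: wait(T3) -> count=0 queue=[T3] holders={T1,T4,T6,T8}
Step 6: wait(T7) -> count=0 queue=[T3,T7] holders={T1,T4,T6,T8}
Step 7: signal(T6) -> count=0 queue=[T7] holders={T1,T3,T4,T8}
Step 8: signal(T1) -> count=0 queue=[] holders={T3,T4,T7,T8}
Step 9: wait(T2) -> count=0 queue=[T2] holders={T3,T4,T7,T8}
Step 10: wait(T1) -> count=0 queue=[T2,T1] holders={T3,T4,T7,T8}
Step 11: wait(T5) -> count=0 queue=[T2,T1,T5] holders={T3,T4,T7,T8}
Step 12: signal(T3) -> count=0 queue=[T1,T5] holders={T2,T4,T7,T8}
Step 13: signal(T8) -> count=0 queue=[T5] holders={T1,T2,T4,T7}
Step 14: signal(T1) -> count=0 queue=[] holders={T2,T4,T5,T7}
Step 15: wait(T3) -> count=0 queue=[T3] holders={T2,T4,T5,T7}
Step 16: wait(T1) -> count=0 queue=[T3,T1] holders={T2,T4,T5,T7}
Step 17: wait(T6) -> count=0 queue=[T3,T1,T6] holders={T2,T4,T5,T7}
Step 18: signal(T4) -> count=0 queue=[T1,T6] holders={T2,T3,T5,T7}
Final holders: T2,T3,T5,T7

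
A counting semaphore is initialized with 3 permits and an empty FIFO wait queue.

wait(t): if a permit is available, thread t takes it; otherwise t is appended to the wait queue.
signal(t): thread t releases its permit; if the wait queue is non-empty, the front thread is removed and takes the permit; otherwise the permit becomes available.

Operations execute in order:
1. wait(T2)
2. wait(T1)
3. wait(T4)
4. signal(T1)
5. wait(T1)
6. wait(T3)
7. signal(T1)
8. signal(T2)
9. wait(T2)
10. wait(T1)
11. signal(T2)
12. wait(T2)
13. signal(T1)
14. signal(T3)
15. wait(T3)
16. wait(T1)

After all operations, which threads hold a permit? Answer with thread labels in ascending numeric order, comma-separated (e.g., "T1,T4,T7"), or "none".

Answer: T2,T3,T4

Derivation:
Step 1: wait(T2) -> count=2 queue=[] holders={T2}
Step 2: wait(T1) -> count=1 queue=[] holders={T1,T2}
Step 3: wait(T4) -> count=0 queue=[] holders={T1,T2,T4}
Step 4: signal(T1) -> count=1 queue=[] holders={T2,T4}
Step 5: wait(T1) -> count=0 queue=[] holders={T1,T2,T4}
Step 6: wait(T3) -> count=0 queue=[T3] holders={T1,T2,T4}
Step 7: signal(T1) -> count=0 queue=[] holders={T2,T3,T4}
Step 8: signal(T2) -> count=1 queue=[] holders={T3,T4}
Step 9: wait(T2) -> count=0 queue=[] holders={T2,T3,T4}
Step 10: wait(T1) -> count=0 queue=[T1] holders={T2,T3,T4}
Step 11: signal(T2) -> count=0 queue=[] holders={T1,T3,T4}
Step 12: wait(T2) -> count=0 queue=[T2] holders={T1,T3,T4}
Step 13: signal(T1) -> count=0 queue=[] holders={T2,T3,T4}
Step 14: signal(T3) -> count=1 queue=[] holders={T2,T4}
Step 15: wait(T3) -> count=0 queue=[] holders={T2,T3,T4}
Step 16: wait(T1) -> count=0 queue=[T1] holders={T2,T3,T4}
Final holders: T2,T3,T4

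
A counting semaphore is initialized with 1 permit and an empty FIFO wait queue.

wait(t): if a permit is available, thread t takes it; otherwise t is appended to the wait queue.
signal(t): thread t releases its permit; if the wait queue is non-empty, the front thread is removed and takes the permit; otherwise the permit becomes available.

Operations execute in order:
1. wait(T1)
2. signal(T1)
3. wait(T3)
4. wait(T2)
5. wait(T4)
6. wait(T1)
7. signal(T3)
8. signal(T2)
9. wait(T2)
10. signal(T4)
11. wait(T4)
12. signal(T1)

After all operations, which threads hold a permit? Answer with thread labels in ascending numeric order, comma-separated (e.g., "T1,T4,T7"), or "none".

Step 1: wait(T1) -> count=0 queue=[] holders={T1}
Step 2: signal(T1) -> count=1 queue=[] holders={none}
Step 3: wait(T3) -> count=0 queue=[] holders={T3}
Step 4: wait(T2) -> count=0 queue=[T2] holders={T3}
Step 5: wait(T4) -> count=0 queue=[T2,T4] holders={T3}
Step 6: wait(T1) -> count=0 queue=[T2,T4,T1] holders={T3}
Step 7: signal(T3) -> count=0 queue=[T4,T1] holders={T2}
Step 8: signal(T2) -> count=0 queue=[T1] holders={T4}
Step 9: wait(T2) -> count=0 queue=[T1,T2] holders={T4}
Step 10: signal(T4) -> count=0 queue=[T2] holders={T1}
Step 11: wait(T4) -> count=0 queue=[T2,T4] holders={T1}
Step 12: signal(T1) -> count=0 queue=[T4] holders={T2}
Final holders: T2

Answer: T2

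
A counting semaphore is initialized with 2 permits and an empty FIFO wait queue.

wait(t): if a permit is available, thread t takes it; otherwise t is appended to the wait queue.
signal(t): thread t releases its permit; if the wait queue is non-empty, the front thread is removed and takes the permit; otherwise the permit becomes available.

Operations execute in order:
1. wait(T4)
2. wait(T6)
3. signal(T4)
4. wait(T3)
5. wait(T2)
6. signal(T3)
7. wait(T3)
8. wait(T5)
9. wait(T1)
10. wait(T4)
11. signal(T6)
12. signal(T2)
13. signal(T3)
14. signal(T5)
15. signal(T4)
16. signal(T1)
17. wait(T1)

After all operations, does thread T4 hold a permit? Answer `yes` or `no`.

Step 1: wait(T4) -> count=1 queue=[] holders={T4}
Step 2: wait(T6) -> count=0 queue=[] holders={T4,T6}
Step 3: signal(T4) -> count=1 queue=[] holders={T6}
Step 4: wait(T3) -> count=0 queue=[] holders={T3,T6}
Step 5: wait(T2) -> count=0 queue=[T2] holders={T3,T6}
Step 6: signal(T3) -> count=0 queue=[] holders={T2,T6}
Step 7: wait(T3) -> count=0 queue=[T3] holders={T2,T6}
Step 8: wait(T5) -> count=0 queue=[T3,T5] holders={T2,T6}
Step 9: wait(T1) -> count=0 queue=[T3,T5,T1] holders={T2,T6}
Step 10: wait(T4) -> count=0 queue=[T3,T5,T1,T4] holders={T2,T6}
Step 11: signal(T6) -> count=0 queue=[T5,T1,T4] holders={T2,T3}
Step 12: signal(T2) -> count=0 queue=[T1,T4] holders={T3,T5}
Step 13: signal(T3) -> count=0 queue=[T4] holders={T1,T5}
Step 14: signal(T5) -> count=0 queue=[] holders={T1,T4}
Step 15: signal(T4) -> count=1 queue=[] holders={T1}
Step 16: signal(T1) -> count=2 queue=[] holders={none}
Step 17: wait(T1) -> count=1 queue=[] holders={T1}
Final holders: {T1} -> T4 not in holders

Answer: no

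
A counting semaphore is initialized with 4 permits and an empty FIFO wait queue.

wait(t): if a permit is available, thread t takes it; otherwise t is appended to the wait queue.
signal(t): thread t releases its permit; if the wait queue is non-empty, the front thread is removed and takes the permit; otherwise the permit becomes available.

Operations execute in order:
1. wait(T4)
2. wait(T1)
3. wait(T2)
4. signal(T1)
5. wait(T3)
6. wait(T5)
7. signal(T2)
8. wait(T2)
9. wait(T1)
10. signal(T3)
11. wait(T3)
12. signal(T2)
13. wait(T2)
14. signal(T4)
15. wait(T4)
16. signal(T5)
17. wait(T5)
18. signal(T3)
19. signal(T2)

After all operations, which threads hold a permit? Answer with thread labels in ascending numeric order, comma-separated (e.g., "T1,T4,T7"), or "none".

Answer: T1,T4,T5

Derivation:
Step 1: wait(T4) -> count=3 queue=[] holders={T4}
Step 2: wait(T1) -> count=2 queue=[] holders={T1,T4}
Step 3: wait(T2) -> count=1 queue=[] holders={T1,T2,T4}
Step 4: signal(T1) -> count=2 queue=[] holders={T2,T4}
Step 5: wait(T3) -> count=1 queue=[] holders={T2,T3,T4}
Step 6: wait(T5) -> count=0 queue=[] holders={T2,T3,T4,T5}
Step 7: signal(T2) -> count=1 queue=[] holders={T3,T4,T5}
Step 8: wait(T2) -> count=0 queue=[] holders={T2,T3,T4,T5}
Step 9: wait(T1) -> count=0 queue=[T1] holders={T2,T3,T4,T5}
Step 10: signal(T3) -> count=0 queue=[] holders={T1,T2,T4,T5}
Step 11: wait(T3) -> count=0 queue=[T3] holders={T1,T2,T4,T5}
Step 12: signal(T2) -> count=0 queue=[] holders={T1,T3,T4,T5}
Step 13: wait(T2) -> count=0 queue=[T2] holders={T1,T3,T4,T5}
Step 14: signal(T4) -> count=0 queue=[] holders={T1,T2,T3,T5}
Step 15: wait(T4) -> count=0 queue=[T4] holders={T1,T2,T3,T5}
Step 16: signal(T5) -> count=0 queue=[] holders={T1,T2,T3,T4}
Step 17: wait(T5) -> count=0 queue=[T5] holders={T1,T2,T3,T4}
Step 18: signal(T3) -> count=0 queue=[] holders={T1,T2,T4,T5}
Step 19: signal(T2) -> count=1 queue=[] holders={T1,T4,T5}
Final holders: T1,T4,T5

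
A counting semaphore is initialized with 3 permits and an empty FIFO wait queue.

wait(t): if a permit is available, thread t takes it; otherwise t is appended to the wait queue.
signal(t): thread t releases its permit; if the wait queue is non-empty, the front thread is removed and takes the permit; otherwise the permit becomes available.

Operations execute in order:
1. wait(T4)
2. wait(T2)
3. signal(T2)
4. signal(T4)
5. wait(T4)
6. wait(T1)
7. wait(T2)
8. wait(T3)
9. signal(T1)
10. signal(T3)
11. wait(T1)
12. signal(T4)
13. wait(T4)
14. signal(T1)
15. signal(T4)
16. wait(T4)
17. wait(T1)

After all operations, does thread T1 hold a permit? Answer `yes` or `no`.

Answer: yes

Derivation:
Step 1: wait(T4) -> count=2 queue=[] holders={T4}
Step 2: wait(T2) -> count=1 queue=[] holders={T2,T4}
Step 3: signal(T2) -> count=2 queue=[] holders={T4}
Step 4: signal(T4) -> count=3 queue=[] holders={none}
Step 5: wait(T4) -> count=2 queue=[] holders={T4}
Step 6: wait(T1) -> count=1 queue=[] holders={T1,T4}
Step 7: wait(T2) -> count=0 queue=[] holders={T1,T2,T4}
Step 8: wait(T3) -> count=0 queue=[T3] holders={T1,T2,T4}
Step 9: signal(T1) -> count=0 queue=[] holders={T2,T3,T4}
Step 10: signal(T3) -> count=1 queue=[] holders={T2,T4}
Step 11: wait(T1) -> count=0 queue=[] holders={T1,T2,T4}
Step 12: signal(T4) -> count=1 queue=[] holders={T1,T2}
Step 13: wait(T4) -> count=0 queue=[] holders={T1,T2,T4}
Step 14: signal(T1) -> count=1 queue=[] holders={T2,T4}
Step 15: signal(T4) -> count=2 queue=[] holders={T2}
Step 16: wait(T4) -> count=1 queue=[] holders={T2,T4}
Step 17: wait(T1) -> count=0 queue=[] holders={T1,T2,T4}
Final holders: {T1,T2,T4} -> T1 in holders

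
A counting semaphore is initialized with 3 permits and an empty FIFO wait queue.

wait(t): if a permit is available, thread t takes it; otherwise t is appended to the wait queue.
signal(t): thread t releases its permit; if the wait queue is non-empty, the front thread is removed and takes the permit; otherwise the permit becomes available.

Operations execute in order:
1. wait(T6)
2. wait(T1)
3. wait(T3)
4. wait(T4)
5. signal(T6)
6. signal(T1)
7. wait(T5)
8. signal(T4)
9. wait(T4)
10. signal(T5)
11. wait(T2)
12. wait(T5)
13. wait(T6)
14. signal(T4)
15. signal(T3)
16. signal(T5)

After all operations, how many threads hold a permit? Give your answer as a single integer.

Answer: 2

Derivation:
Step 1: wait(T6) -> count=2 queue=[] holders={T6}
Step 2: wait(T1) -> count=1 queue=[] holders={T1,T6}
Step 3: wait(T3) -> count=0 queue=[] holders={T1,T3,T6}
Step 4: wait(T4) -> count=0 queue=[T4] holders={T1,T3,T6}
Step 5: signal(T6) -> count=0 queue=[] holders={T1,T3,T4}
Step 6: signal(T1) -> count=1 queue=[] holders={T3,T4}
Step 7: wait(T5) -> count=0 queue=[] holders={T3,T4,T5}
Step 8: signal(T4) -> count=1 queue=[] holders={T3,T5}
Step 9: wait(T4) -> count=0 queue=[] holders={T3,T4,T5}
Step 10: signal(T5) -> count=1 queue=[] holders={T3,T4}
Step 11: wait(T2) -> count=0 queue=[] holders={T2,T3,T4}
Step 12: wait(T5) -> count=0 queue=[T5] holders={T2,T3,T4}
Step 13: wait(T6) -> count=0 queue=[T5,T6] holders={T2,T3,T4}
Step 14: signal(T4) -> count=0 queue=[T6] holders={T2,T3,T5}
Step 15: signal(T3) -> count=0 queue=[] holders={T2,T5,T6}
Step 16: signal(T5) -> count=1 queue=[] holders={T2,T6}
Final holders: {T2,T6} -> 2 thread(s)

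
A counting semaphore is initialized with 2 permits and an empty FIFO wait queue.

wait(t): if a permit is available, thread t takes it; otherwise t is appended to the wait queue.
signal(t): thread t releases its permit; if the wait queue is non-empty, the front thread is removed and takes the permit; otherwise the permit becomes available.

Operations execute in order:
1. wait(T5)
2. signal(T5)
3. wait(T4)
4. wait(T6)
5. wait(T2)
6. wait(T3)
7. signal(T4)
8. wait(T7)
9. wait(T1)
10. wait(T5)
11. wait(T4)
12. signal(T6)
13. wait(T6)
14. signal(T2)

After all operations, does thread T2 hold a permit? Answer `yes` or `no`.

Step 1: wait(T5) -> count=1 queue=[] holders={T5}
Step 2: signal(T5) -> count=2 queue=[] holders={none}
Step 3: wait(T4) -> count=1 queue=[] holders={T4}
Step 4: wait(T6) -> count=0 queue=[] holders={T4,T6}
Step 5: wait(T2) -> count=0 queue=[T2] holders={T4,T6}
Step 6: wait(T3) -> count=0 queue=[T2,T3] holders={T4,T6}
Step 7: signal(T4) -> count=0 queue=[T3] holders={T2,T6}
Step 8: wait(T7) -> count=0 queue=[T3,T7] holders={T2,T6}
Step 9: wait(T1) -> count=0 queue=[T3,T7,T1] holders={T2,T6}
Step 10: wait(T5) -> count=0 queue=[T3,T7,T1,T5] holders={T2,T6}
Step 11: wait(T4) -> count=0 queue=[T3,T7,T1,T5,T4] holders={T2,T6}
Step 12: signal(T6) -> count=0 queue=[T7,T1,T5,T4] holders={T2,T3}
Step 13: wait(T6) -> count=0 queue=[T7,T1,T5,T4,T6] holders={T2,T3}
Step 14: signal(T2) -> count=0 queue=[T1,T5,T4,T6] holders={T3,T7}
Final holders: {T3,T7} -> T2 not in holders

Answer: no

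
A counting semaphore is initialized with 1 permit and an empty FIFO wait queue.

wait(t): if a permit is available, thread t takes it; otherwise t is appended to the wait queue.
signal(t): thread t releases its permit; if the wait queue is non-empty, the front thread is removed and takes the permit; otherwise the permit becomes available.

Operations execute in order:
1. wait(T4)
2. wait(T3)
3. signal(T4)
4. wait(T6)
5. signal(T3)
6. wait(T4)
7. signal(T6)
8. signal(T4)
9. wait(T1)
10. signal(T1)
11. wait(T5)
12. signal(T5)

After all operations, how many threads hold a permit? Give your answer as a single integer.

Answer: 0

Derivation:
Step 1: wait(T4) -> count=0 queue=[] holders={T4}
Step 2: wait(T3) -> count=0 queue=[T3] holders={T4}
Step 3: signal(T4) -> count=0 queue=[] holders={T3}
Step 4: wait(T6) -> count=0 queue=[T6] holders={T3}
Step 5: signal(T3) -> count=0 queue=[] holders={T6}
Step 6: wait(T4) -> count=0 queue=[T4] holders={T6}
Step 7: signal(T6) -> count=0 queue=[] holders={T4}
Step 8: signal(T4) -> count=1 queue=[] holders={none}
Step 9: wait(T1) -> count=0 queue=[] holders={T1}
Step 10: signal(T1) -> count=1 queue=[] holders={none}
Step 11: wait(T5) -> count=0 queue=[] holders={T5}
Step 12: signal(T5) -> count=1 queue=[] holders={none}
Final holders: {none} -> 0 thread(s)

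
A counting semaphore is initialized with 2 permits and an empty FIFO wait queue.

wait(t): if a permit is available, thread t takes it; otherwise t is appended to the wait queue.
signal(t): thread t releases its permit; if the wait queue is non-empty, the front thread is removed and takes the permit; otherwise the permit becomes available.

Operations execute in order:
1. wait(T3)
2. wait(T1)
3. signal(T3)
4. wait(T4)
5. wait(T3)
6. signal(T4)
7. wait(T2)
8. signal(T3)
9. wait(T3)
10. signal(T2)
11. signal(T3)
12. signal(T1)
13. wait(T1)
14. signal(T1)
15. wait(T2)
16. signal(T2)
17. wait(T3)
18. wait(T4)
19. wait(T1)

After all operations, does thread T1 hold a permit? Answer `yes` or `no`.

Step 1: wait(T3) -> count=1 queue=[] holders={T3}
Step 2: wait(T1) -> count=0 queue=[] holders={T1,T3}
Step 3: signal(T3) -> count=1 queue=[] holders={T1}
Step 4: wait(T4) -> count=0 queue=[] holders={T1,T4}
Step 5: wait(T3) -> count=0 queue=[T3] holders={T1,T4}
Step 6: signal(T4) -> count=0 queue=[] holders={T1,T3}
Step 7: wait(T2) -> count=0 queue=[T2] holders={T1,T3}
Step 8: signal(T3) -> count=0 queue=[] holders={T1,T2}
Step 9: wait(T3) -> count=0 queue=[T3] holders={T1,T2}
Step 10: signal(T2) -> count=0 queue=[] holders={T1,T3}
Step 11: signal(T3) -> count=1 queue=[] holders={T1}
Step 12: signal(T1) -> count=2 queue=[] holders={none}
Step 13: wait(T1) -> count=1 queue=[] holders={T1}
Step 14: signal(T1) -> count=2 queue=[] holders={none}
Step 15: wait(T2) -> count=1 queue=[] holders={T2}
Step 16: signal(T2) -> count=2 queue=[] holders={none}
Step 17: wait(T3) -> count=1 queue=[] holders={T3}
Step 18: wait(T4) -> count=0 queue=[] holders={T3,T4}
Step 19: wait(T1) -> count=0 queue=[T1] holders={T3,T4}
Final holders: {T3,T4} -> T1 not in holders

Answer: no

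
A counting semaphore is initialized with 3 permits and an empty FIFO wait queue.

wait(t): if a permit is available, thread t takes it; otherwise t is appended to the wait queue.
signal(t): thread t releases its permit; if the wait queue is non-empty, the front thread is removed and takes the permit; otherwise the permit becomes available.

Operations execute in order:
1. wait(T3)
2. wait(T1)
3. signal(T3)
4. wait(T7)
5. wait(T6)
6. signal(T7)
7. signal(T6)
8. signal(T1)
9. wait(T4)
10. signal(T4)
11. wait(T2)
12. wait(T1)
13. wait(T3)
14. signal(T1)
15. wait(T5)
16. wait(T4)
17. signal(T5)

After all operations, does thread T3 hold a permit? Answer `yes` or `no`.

Answer: yes

Derivation:
Step 1: wait(T3) -> count=2 queue=[] holders={T3}
Step 2: wait(T1) -> count=1 queue=[] holders={T1,T3}
Step 3: signal(T3) -> count=2 queue=[] holders={T1}
Step 4: wait(T7) -> count=1 queue=[] holders={T1,T7}
Step 5: wait(T6) -> count=0 queue=[] holders={T1,T6,T7}
Step 6: signal(T7) -> count=1 queue=[] holders={T1,T6}
Step 7: signal(T6) -> count=2 queue=[] holders={T1}
Step 8: signal(T1) -> count=3 queue=[] holders={none}
Step 9: wait(T4) -> count=2 queue=[] holders={T4}
Step 10: signal(T4) -> count=3 queue=[] holders={none}
Step 11: wait(T2) -> count=2 queue=[] holders={T2}
Step 12: wait(T1) -> count=1 queue=[] holders={T1,T2}
Step 13: wait(T3) -> count=0 queue=[] holders={T1,T2,T3}
Step 14: signal(T1) -> count=1 queue=[] holders={T2,T3}
Step 15: wait(T5) -> count=0 queue=[] holders={T2,T3,T5}
Step 16: wait(T4) -> count=0 queue=[T4] holders={T2,T3,T5}
Step 17: signal(T5) -> count=0 queue=[] holders={T2,T3,T4}
Final holders: {T2,T3,T4} -> T3 in holders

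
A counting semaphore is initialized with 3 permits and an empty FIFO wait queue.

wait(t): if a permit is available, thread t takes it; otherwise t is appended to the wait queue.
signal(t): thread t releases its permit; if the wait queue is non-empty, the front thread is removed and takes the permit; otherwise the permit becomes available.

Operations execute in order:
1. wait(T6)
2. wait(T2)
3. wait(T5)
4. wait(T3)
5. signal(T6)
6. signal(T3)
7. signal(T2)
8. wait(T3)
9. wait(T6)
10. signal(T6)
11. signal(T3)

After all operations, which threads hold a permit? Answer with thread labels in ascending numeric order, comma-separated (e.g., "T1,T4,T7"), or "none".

Step 1: wait(T6) -> count=2 queue=[] holders={T6}
Step 2: wait(T2) -> count=1 queue=[] holders={T2,T6}
Step 3: wait(T5) -> count=0 queue=[] holders={T2,T5,T6}
Step 4: wait(T3) -> count=0 queue=[T3] holders={T2,T5,T6}
Step 5: signal(T6) -> count=0 queue=[] holders={T2,T3,T5}
Step 6: signal(T3) -> count=1 queue=[] holders={T2,T5}
Step 7: signal(T2) -> count=2 queue=[] holders={T5}
Step 8: wait(T3) -> count=1 queue=[] holders={T3,T5}
Step 9: wait(T6) -> count=0 queue=[] holders={T3,T5,T6}
Step 10: signal(T6) -> count=1 queue=[] holders={T3,T5}
Step 11: signal(T3) -> count=2 queue=[] holders={T5}
Final holders: T5

Answer: T5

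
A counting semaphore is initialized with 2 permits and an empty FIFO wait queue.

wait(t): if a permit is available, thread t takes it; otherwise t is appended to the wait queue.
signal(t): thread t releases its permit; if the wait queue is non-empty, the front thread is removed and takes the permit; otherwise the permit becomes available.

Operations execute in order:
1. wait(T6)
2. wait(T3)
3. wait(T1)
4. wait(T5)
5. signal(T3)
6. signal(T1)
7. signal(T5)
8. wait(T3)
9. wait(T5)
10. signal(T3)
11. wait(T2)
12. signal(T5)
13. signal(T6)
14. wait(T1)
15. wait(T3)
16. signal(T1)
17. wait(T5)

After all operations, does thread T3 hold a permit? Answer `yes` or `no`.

Answer: yes

Derivation:
Step 1: wait(T6) -> count=1 queue=[] holders={T6}
Step 2: wait(T3) -> count=0 queue=[] holders={T3,T6}
Step 3: wait(T1) -> count=0 queue=[T1] holders={T3,T6}
Step 4: wait(T5) -> count=0 queue=[T1,T5] holders={T3,T6}
Step 5: signal(T3) -> count=0 queue=[T5] holders={T1,T6}
Step 6: signal(T1) -> count=0 queue=[] holders={T5,T6}
Step 7: signal(T5) -> count=1 queue=[] holders={T6}
Step 8: wait(T3) -> count=0 queue=[] holders={T3,T6}
Step 9: wait(T5) -> count=0 queue=[T5] holders={T3,T6}
Step 10: signal(T3) -> count=0 queue=[] holders={T5,T6}
Step 11: wait(T2) -> count=0 queue=[T2] holders={T5,T6}
Step 12: signal(T5) -> count=0 queue=[] holders={T2,T6}
Step 13: signal(T6) -> count=1 queue=[] holders={T2}
Step 14: wait(T1) -> count=0 queue=[] holders={T1,T2}
Step 15: wait(T3) -> count=0 queue=[T3] holders={T1,T2}
Step 16: signal(T1) -> count=0 queue=[] holders={T2,T3}
Step 17: wait(T5) -> count=0 queue=[T5] holders={T2,T3}
Final holders: {T2,T3} -> T3 in holders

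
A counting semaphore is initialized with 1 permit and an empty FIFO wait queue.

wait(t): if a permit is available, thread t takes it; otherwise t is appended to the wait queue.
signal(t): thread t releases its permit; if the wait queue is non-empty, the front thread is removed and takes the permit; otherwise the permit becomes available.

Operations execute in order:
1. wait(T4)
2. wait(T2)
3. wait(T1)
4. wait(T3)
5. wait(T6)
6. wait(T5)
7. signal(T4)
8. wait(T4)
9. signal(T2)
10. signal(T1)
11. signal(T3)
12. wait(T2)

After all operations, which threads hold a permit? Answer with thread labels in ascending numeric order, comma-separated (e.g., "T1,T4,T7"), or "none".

Answer: T6

Derivation:
Step 1: wait(T4) -> count=0 queue=[] holders={T4}
Step 2: wait(T2) -> count=0 queue=[T2] holders={T4}
Step 3: wait(T1) -> count=0 queue=[T2,T1] holders={T4}
Step 4: wait(T3) -> count=0 queue=[T2,T1,T3] holders={T4}
Step 5: wait(T6) -> count=0 queue=[T2,T1,T3,T6] holders={T4}
Step 6: wait(T5) -> count=0 queue=[T2,T1,T3,T6,T5] holders={T4}
Step 7: signal(T4) -> count=0 queue=[T1,T3,T6,T5] holders={T2}
Step 8: wait(T4) -> count=0 queue=[T1,T3,T6,T5,T4] holders={T2}
Step 9: signal(T2) -> count=0 queue=[T3,T6,T5,T4] holders={T1}
Step 10: signal(T1) -> count=0 queue=[T6,T5,T4] holders={T3}
Step 11: signal(T3) -> count=0 queue=[T5,T4] holders={T6}
Step 12: wait(T2) -> count=0 queue=[T5,T4,T2] holders={T6}
Final holders: T6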